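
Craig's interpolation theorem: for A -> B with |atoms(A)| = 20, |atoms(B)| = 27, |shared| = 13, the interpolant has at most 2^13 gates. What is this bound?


Shared atoms = 13
Craig interpolant size bound = 2^13
= 8192

8192


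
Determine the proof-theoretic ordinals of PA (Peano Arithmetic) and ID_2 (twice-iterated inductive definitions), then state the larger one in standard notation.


Proof-theoretic ordinal of PA (Peano Arithmetic): epsilon_0
Proof-theoretic ordinal of ID_2 (twice-iterated inductive definitions): psi_0(epsilon_{Omega_2+1})
Comparing: epsilon_0 < psi_0(epsilon_{Omega_2+1}).
The larger ordinal is psi_0(epsilon_{Omega_2+1}) (from ID_2 (twice-iterated inductive definitions)).

psi_0(epsilon_{Omega_2+1})


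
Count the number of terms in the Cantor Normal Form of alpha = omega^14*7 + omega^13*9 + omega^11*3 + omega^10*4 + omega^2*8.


CNF: omega^14*7 + omega^13*9 + omega^11*3 + omega^10*4 + omega^2*8
Count the summands separated by '+':
  term 1: omega^14*7
  term 2: omega^13*9
  term 3: omega^11*3
  term 4: omega^10*4
  term 5: omega^2*8
Total terms = 5

5


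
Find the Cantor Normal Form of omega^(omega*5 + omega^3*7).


omega^(omega*5 + omega^3*7):
In ordinal addition a term is absorbed by a following term of strictly larger exponent: 1 < 3, so omega*5 + omega^3*7 = omega^3*7.
omega raised to a CNF ordinal is a single CNF term: Result = omega^(omega^3*7)

omega^(omega^3*7)


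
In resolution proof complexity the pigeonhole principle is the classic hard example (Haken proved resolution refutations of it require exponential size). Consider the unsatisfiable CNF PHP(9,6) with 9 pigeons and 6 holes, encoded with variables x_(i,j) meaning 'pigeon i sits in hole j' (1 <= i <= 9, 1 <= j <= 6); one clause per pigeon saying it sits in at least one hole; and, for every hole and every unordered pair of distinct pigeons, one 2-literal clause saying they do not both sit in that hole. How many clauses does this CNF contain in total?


PHP(9,6): 9 pigeons, 6 holes, 9*6 = 54 variables.
- pigeon clauses: one per pigeon -> 9 clauses
- hole clauses: 6 holes * C(9,2) = 6 * 36 -> 216 clauses
Total clauses = 9 + 216 = 225

225


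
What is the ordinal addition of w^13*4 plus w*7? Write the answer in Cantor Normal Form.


Ordinal addition w^13*4 + w*7:
Leading exponent of alpha (13) > leading exponent of beta (1).
Since alpha's term has higher exponent than beta's leading term,
the sum is simply alpha followed by beta.
Result = w^13*4 + w*7

w^13*4 + w*7


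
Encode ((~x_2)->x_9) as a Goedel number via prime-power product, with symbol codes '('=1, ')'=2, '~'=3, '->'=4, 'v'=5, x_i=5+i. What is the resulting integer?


Formula: ((~x_2)->x_9)
Symbol codes: [1, 1, 3, 7, 2, 4, 14, 2]
Primes: [2, 3, 5, 7, 11, 13, 17, 19]
p_1^1 = 2^1 = 2
p_2^1 = 3^1 = 3
p_3^3 = 5^3 = 125
p_4^7 = 7^7 = 823543
p_5^2 = 11^2 = 121
p_6^4 = 13^4 = 28561
p_7^14 = 17^14 = 168377826559400929
p_8^2 = 19^2 = 361
Product = 129747328427105627755645828695245250

129747328427105627755645828695245250


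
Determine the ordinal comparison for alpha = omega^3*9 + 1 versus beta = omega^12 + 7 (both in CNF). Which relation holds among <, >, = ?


Compare term by term from highest exponent:
alpha = omega^3*9 + 1
beta = omega^12 + 7
Term 1: alpha has omega^3*9, beta has omega^12*1
Term 2: alpha has omega^0*1, beta has omega^0*7
Result: alpha < beta

alpha < beta


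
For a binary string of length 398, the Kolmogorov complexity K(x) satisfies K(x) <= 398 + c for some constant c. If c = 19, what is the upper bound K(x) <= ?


K(x) <= |x| + c = 398 + 19 = 417

417


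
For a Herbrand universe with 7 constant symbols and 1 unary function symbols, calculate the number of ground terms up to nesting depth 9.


Herbrand terms by depth:
Depth 0: 7 constants
Depth 1: 7 new terms (running total: 14)
Depth 2: 7 new terms (running total: 21)
Depth 3: 7 new terms (running total: 28)
Depth 4: 7 new terms (running total: 35)
Depth 5: 7 new terms (running total: 42)
Depth 6: 7 new terms (running total: 49)
Depth 7: 7 new terms (running total: 56)
Depth 8: 7 new terms (running total: 63)
Depth 9: 7 new terms (running total: 70)
Total distinct ground terms = 70

70


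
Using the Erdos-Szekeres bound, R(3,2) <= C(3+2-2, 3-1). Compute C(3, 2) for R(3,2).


R(3,2) <= C(3+2-2, 3-1) = C(3, 2)
C(3, 2) = 3! / (2! * 1!)
= 3

3


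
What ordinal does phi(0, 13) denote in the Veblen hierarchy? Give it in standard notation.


phi(0, 13):
phi(0, beta) = omega^beta by definition.
phi(0, 13) = omega^13

omega^13


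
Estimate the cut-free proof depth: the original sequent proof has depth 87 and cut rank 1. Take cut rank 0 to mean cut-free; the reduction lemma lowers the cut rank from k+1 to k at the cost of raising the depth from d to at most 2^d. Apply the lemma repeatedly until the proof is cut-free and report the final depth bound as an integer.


Each rank reduction sends depth d to at most 2^d; cut rank r needs r reductions.
2_0(87) = 87
2_1(87) = 2^87 = 154742504910672534362390528
Cut-free depth bound = 154742504910672534362390528

154742504910672534362390528


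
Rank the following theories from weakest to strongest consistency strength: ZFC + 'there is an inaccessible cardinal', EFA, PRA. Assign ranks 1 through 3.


Ordering by consistency strength:
1. EFA
2. PRA
3. ZFC + 'there is an inaccessible cardinal'


ZFC + 'there is an inaccessible cardinal'=3, EFA=1, PRA=2


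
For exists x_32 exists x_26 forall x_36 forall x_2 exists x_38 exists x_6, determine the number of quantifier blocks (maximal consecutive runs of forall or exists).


Alternations = 2.
Blocks = alternations + 1 = 3

3


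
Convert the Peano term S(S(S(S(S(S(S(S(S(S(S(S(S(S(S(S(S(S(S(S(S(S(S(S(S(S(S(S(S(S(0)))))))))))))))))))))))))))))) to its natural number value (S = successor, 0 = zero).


Counting successors applied to 0:
30 applications of S to 0 = 30

30


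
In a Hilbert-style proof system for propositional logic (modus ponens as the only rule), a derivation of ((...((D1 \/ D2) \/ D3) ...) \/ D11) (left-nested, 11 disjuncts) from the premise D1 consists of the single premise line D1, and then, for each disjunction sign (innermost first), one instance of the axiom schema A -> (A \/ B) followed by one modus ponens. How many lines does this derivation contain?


Building the left-nested 11-ary disjunction from D1:
- 1 premise line (D1)
- 11 disjuncts means 10 disjunction signs; each needs 1 axiom instance + 1 MP = 2 lines: 2 * 10 = 20
Total = 1 + 20 = 21 lines.

21


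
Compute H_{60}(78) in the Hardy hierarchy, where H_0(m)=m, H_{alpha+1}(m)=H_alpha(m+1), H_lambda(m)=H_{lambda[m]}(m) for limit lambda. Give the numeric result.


H_60(78):
For finite ordinals k, H_k(n) = n + k (each successor step adds 1).
H_60(78) = 78 + 60 = 138

138


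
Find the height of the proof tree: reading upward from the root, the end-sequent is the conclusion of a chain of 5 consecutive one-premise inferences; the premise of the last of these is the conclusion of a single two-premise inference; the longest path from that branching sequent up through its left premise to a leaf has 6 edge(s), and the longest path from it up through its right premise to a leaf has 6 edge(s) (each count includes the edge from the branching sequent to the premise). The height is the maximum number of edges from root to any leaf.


Longest path through the left premise: 6 edges (measured from the branching sequent)
Longest path through the right premise: 6 edges
Height of the subtree rooted at the branching sequent: max(6, 6) = 6
The branching sequent sits 5 edges above the root (the chain of one-premise inferences), so height = 6 + 5 = 11

11


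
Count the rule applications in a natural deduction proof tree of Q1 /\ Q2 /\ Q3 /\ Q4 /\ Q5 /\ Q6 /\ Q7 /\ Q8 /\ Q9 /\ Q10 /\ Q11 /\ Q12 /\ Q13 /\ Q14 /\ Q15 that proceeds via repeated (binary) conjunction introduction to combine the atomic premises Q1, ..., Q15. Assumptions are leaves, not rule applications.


The target conjunction has 15 conjuncts, i.e. 14 binary /\ connectives.
Each conjunction-intro joins two pieces, so 15 atoms require 15-1 = 14 applications.
Total inference nodes = 14

14


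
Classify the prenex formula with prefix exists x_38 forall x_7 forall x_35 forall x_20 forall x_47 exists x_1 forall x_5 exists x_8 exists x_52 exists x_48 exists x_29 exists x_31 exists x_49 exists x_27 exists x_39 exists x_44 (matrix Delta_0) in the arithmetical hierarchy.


Leading quantifier is exists, so the class is Sigma.
Number of quantifier blocks = alternations + 1 = 4 + 1 = 5.
Classification: Sigma_5

Sigma_5


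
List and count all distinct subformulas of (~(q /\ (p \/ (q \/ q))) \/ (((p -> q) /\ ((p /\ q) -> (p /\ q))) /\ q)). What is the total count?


Formula: (~(q /\ (p \/ (q \/ q))) \/ (((p -> q) /\ ((p /\ q) -> (p /\ q))) /\ q))
Subformulas found:
  1. q
  2. p
  3. (p /\ q)
  4. (p -> q)
  5. (q \/ q)
  6. (p \/ (q \/ q))
  7. ((p /\ q) -> (p /\ q))
  8. (q /\ (p \/ (q \/ q)))
  9. ~(q /\ (p \/ (q \/ q)))
  10. ((p -> q) /\ ((p /\ q) -> (p /\ q)))
  11. (((p -> q) /\ ((p /\ q) -> (p /\ q))) /\ q)
  12. (~(q /\ (p \/ (q \/ q))) \/ (((p -> q) /\ ((p /\ q) -> (p /\ q))) /\ q))
Total distinct subformulas = 12

12


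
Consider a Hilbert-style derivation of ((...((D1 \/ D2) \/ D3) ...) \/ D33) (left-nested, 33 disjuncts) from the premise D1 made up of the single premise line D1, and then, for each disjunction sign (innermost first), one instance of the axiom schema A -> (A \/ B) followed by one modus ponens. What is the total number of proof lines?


Building the left-nested 33-ary disjunction from D1:
- 1 premise line (D1)
- 33 disjuncts means 32 disjunction signs; each needs 1 axiom instance + 1 MP = 2 lines: 2 * 32 = 64
Total = 1 + 64 = 65 lines.

65


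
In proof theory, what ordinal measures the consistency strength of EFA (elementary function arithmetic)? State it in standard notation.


The proof-theoretic ordinal of EFA (elementary function arithmetic) is a standard result in ordinal analysis.
This ordinal is the supremum of order types of primitive recursive well-orderings
that the theory can prove to be well-ordered.
For EFA (elementary function arithmetic), the proof-theoretic ordinal is omega^3.

omega^3


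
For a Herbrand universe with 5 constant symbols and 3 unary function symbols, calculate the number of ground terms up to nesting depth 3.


Herbrand terms by depth:
Depth 0: 5 constants
Depth 1: 15 new terms (running total: 20)
Depth 2: 45 new terms (running total: 65)
Depth 3: 135 new terms (running total: 200)
Total distinct ground terms = 200

200


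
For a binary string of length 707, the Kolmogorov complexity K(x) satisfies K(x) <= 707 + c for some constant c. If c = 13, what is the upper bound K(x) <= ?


K(x) <= |x| + c = 707 + 13 = 720

720


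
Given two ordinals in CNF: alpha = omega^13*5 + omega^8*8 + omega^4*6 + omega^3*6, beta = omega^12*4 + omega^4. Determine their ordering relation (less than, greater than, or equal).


Compare term by term from highest exponent:
alpha = omega^13*5 + omega^8*8 + omega^4*6 + omega^3*6
beta = omega^12*4 + omega^4
Term 1: alpha has omega^13*5, beta has omega^12*4
Term 2: alpha has omega^8*8, beta has omega^4*1
Term 3: alpha has omega^4*6, beta has omega^0*0
Term 4: alpha has omega^3*6, beta has omega^0*0
Result: alpha > beta

alpha > beta


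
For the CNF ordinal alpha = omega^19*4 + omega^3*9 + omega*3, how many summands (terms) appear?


CNF: omega^19*4 + omega^3*9 + omega*3
Count the summands separated by '+':
  term 1: omega^19*4
  term 2: omega^3*9
  term 3: omega*3
Total terms = 3

3


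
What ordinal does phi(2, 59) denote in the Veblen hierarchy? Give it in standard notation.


phi(2, 59):
phi(2, beta) = zeta_beta (the beta-th zeta number, fixed point of epsilon).
phi(2, 59) = zeta_59

zeta_59


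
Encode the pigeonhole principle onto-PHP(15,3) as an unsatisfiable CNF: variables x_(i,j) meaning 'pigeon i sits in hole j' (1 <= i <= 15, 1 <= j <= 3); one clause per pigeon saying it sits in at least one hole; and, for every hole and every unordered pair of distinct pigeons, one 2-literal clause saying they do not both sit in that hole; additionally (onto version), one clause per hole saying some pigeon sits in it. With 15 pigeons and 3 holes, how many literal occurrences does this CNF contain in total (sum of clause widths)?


onto-PHP(15,3): 15 pigeons, 3 holes, 15*3 = 45 variables.
- pigeon clauses: one per pigeon -> 15 clauses of width 3 -> 45 literals
- hole clauses: 3 holes * C(15,2) = 3 * 105 -> 315 clauses of width 2 -> 630 literals
- onto clauses: one per hole -> 3 clauses of width 15 -> 45 literals
Total literal occurrences = 45 + 630 + 45 = 720

720


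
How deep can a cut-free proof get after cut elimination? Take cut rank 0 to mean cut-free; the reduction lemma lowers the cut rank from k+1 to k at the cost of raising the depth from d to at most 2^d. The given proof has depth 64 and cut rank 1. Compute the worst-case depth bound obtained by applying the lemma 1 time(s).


Each rank reduction sends depth d to at most 2^d; cut rank r needs r reductions.
2_0(64) = 64
2_1(64) = 2^64 = 18446744073709551616
Cut-free depth bound = 18446744073709551616

18446744073709551616


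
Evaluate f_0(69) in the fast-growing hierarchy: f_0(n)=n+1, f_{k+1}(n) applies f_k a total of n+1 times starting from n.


f_0(69) = 69 + 1 = 70

70


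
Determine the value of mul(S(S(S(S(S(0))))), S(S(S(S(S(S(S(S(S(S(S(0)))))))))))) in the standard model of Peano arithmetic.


mul(S^5(0), S^11(0)):
S^5(0) = 5
S^11(0) = 11
5 * 11 = 55

55


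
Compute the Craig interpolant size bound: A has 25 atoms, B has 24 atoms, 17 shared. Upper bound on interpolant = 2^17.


Shared atoms = 17
Craig interpolant size bound = 2^17
= 131072

131072


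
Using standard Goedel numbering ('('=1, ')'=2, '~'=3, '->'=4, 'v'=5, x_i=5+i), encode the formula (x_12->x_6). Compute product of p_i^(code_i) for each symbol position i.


Formula: (x_12->x_6)
Symbol codes: [1, 17, 4, 11, 2]
Primes: [2, 3, 5, 7, 11]
p_1^1 = 2^1 = 2
p_2^17 = 3^17 = 129140163
p_3^4 = 5^4 = 625
p_4^11 = 7^11 = 1977326743
p_5^2 = 11^2 = 121
Product = 38622035056660965236250

38622035056660965236250


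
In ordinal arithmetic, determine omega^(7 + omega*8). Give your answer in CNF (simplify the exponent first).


omega^(7 + omega*8):
In ordinal addition a term is absorbed by a following term of strictly larger exponent: 0 < 1, so 7 + omega*8 = omega*8.
omega raised to a CNF ordinal is a single CNF term: Result = omega^(omega*8)

omega^(omega*8)


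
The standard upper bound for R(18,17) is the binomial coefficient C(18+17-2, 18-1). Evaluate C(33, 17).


R(18,17) <= C(18+17-2, 18-1) = C(33, 17)
C(33, 17) = 33! / (17! * 16!)
= 1166803110

1166803110


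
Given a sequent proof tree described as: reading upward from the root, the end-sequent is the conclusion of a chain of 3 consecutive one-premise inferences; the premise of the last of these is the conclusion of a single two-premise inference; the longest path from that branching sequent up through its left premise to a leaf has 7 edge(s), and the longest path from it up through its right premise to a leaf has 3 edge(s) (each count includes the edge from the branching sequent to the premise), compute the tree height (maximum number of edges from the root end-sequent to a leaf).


Longest path through the left premise: 7 edges (measured from the branching sequent)
Longest path through the right premise: 3 edges
Height of the subtree rooted at the branching sequent: max(7, 3) = 7
The branching sequent sits 3 edges above the root (the chain of one-premise inferences), so height = 7 + 3 = 10

10


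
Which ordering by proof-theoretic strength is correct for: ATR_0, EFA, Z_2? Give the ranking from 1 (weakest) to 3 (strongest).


Ordering by consistency strength:
1. EFA
2. ATR_0
3. Z_2


ATR_0=2, EFA=1, Z_2=3


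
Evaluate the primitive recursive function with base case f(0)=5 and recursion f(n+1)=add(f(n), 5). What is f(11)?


f(0) = 5
f(1) = add(f(0), 5) = add(5, 5) = 10
f(2) = add(f(1), 5) = add(10, 5) = 15
f(3) = add(f(2), 5) = add(15, 5) = 20
f(4) = add(f(3), 5) = add(20, 5) = 25
f(5) = add(f(4), 5) = add(25, 5) = 30
f(6) = add(f(5), 5) = add(30, 5) = 35
f(7) = add(f(6), 5) = add(35, 5) = 40
f(8) = add(f(7), 5) = add(40, 5) = 45
f(9) = add(f(8), 5) = add(45, 5) = 50
f(10) = add(f(9), 5) = add(50, 5) = 55
f(11) = add(f(10), 5) = add(55, 5) = 60


60


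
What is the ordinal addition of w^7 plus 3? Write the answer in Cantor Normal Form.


Ordinal addition w^7 + 3:
Leading exponent of alpha (7) > leading exponent of beta (0).
Since alpha's term has higher exponent than beta's leading term,
the sum is simply alpha followed by beta.
Result = w^7 + 3

w^7 + 3


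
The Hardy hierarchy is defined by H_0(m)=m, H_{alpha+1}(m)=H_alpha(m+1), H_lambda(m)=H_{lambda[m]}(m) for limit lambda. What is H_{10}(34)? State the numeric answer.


H_10(34):
For finite ordinals k, H_k(n) = n + k (each successor step adds 1).
H_10(34) = 34 + 10 = 44

44


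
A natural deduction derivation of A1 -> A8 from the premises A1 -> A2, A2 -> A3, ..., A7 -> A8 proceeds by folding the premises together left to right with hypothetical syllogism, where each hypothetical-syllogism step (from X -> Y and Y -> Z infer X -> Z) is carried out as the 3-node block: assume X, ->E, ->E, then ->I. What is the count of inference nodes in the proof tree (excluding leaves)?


There are 7 premises in the chain. The first HS step combines premises 1 and 2; each further premise needs one more HS step.
So 7 premises require 7 - 1 = 6 hypothetical-syllogism steps.
Each HS step uses 3 inference nodes (->E, ->E, ->I).
6 * 3 = 18 total inference nodes.

18


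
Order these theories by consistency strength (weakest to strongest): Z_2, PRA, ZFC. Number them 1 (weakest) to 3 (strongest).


Ordering by consistency strength:
1. PRA
2. Z_2
3. ZFC


Z_2=2, PRA=1, ZFC=3


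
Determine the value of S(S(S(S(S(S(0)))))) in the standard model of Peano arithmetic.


Counting successors applied to 0:
6 applications of S to 0 = 6

6


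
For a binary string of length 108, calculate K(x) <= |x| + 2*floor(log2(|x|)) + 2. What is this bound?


floor(log2(108)) = 6
2 * 6 = 12
K(x) <= 108 + 12 + 2 = 122

122


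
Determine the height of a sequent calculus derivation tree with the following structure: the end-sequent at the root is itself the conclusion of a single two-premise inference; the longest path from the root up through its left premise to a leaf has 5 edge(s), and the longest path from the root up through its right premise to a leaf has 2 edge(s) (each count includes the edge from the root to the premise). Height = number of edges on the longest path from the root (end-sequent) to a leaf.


Longest path through the left premise: 5 edges (measured from the branching sequent)
Longest path through the right premise: 2 edges
Height of the subtree rooted at the branching sequent: max(5, 2) = 5
The branching sequent is the root itself.
Total height = 5

5


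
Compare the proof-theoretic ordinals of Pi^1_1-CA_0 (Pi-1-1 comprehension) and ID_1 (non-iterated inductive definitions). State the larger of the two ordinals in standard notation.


Proof-theoretic ordinal of Pi^1_1-CA_0 (Pi-1-1 comprehension): psi_0(Omega_omega)
Proof-theoretic ordinal of ID_1 (non-iterated inductive definitions): psi_0(epsilon_{Omega+1})
Comparing: psi_0(epsilon_{Omega+1}) < psi_0(Omega_omega).
The larger ordinal is psi_0(Omega_omega) (from Pi^1_1-CA_0 (Pi-1-1 comprehension)).

psi_0(Omega_omega)


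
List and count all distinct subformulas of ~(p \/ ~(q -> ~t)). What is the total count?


Formula: ~(p \/ ~(q -> ~t))
Subformulas found:
  1. q
  2. t
  3. p
  4. ~t
  5. (q -> ~t)
  6. ~(q -> ~t)
  7. (p \/ ~(q -> ~t))
  8. ~(p \/ ~(q -> ~t))
Total distinct subformulas = 8

8


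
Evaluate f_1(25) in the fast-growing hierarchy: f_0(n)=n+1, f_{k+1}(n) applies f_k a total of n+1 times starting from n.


f_1(25) = f_0^26(25)
f_0 adds 1 each time, applied 26 times.
f_1(25) = 25 + 26 = 51

51


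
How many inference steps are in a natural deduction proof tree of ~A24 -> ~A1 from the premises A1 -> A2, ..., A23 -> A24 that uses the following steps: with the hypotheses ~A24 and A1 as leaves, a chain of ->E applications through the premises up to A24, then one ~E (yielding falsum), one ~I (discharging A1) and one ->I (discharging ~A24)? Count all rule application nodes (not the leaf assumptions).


From hypothesis A1, 23 ->E steps along the 23 premises yield A24.
~E with hypothesis ~A24 gives falsum (1 node); ~I discharging A1 gives ~A1 (1 node); ->I discharging ~A24 gives the goal (1 node).
Total = 23 + 3 = 26 inference nodes.

26


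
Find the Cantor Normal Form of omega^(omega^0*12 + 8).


omega^(omega^0*12 + 8):
omega^0 = 1, so the exponent is 12 + 8 = 20 (finite ordinal addition).
Result = omega^20, already a single CNF term.

omega^20


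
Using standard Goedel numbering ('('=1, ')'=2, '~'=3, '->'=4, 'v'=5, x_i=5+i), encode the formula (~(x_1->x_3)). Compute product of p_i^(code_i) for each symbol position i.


Formula: (~(x_1->x_3))
Symbol codes: [1, 3, 1, 6, 4, 8, 2, 2]
Primes: [2, 3, 5, 7, 11, 13, 17, 19]
p_1^1 = 2^1 = 2
p_2^3 = 3^3 = 27
p_3^1 = 5^1 = 5
p_4^6 = 7^6 = 117649
p_5^4 = 11^4 = 14641
p_6^8 = 13^8 = 815730721
p_7^2 = 17^2 = 289
p_8^2 = 19^2 = 361
Product = 39579892288315140099207870

39579892288315140099207870


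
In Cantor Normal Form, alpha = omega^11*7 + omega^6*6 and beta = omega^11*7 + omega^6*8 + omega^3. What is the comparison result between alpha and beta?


Compare term by term from highest exponent:
alpha = omega^11*7 + omega^6*6
beta = omega^11*7 + omega^6*8 + omega^3
Term 1: alpha has omega^11*7, beta has omega^11*7
Term 2: alpha has omega^6*6, beta has omega^6*8
Term 3: alpha has omega^0*0, beta has omega^3*1
Result: alpha < beta

alpha < beta


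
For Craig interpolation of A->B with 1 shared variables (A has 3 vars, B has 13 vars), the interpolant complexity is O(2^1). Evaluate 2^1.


Shared atoms = 1
Craig interpolant size bound = 2^1
= 2

2


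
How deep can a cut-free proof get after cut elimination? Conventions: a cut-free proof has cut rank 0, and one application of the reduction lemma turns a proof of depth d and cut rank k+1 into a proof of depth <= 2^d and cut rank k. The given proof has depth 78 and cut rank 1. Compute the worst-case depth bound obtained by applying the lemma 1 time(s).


Each rank reduction sends depth d to at most 2^d; cut rank r needs r reductions.
2_0(78) = 78
2_1(78) = 2^78 = 302231454903657293676544
Cut-free depth bound = 302231454903657293676544

302231454903657293676544


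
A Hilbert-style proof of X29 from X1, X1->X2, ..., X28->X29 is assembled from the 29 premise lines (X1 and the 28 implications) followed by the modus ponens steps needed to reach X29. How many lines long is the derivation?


We have 29 premise lines: X1 and 28 implications.
Each implication is detached once by MP, giving 28 MP lines.
29 premise lines + 28 MP lines = 57 total lines.

57


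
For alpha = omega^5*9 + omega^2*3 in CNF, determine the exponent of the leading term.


CNF: omega^5*9 + omega^2*3
The leading term is omega^5*9, which has exponent 5.

5


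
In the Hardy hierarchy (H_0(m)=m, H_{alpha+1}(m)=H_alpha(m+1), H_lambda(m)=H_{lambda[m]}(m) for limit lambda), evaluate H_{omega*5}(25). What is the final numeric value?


H_{omega*5}(25):
For the Hardy hierarchy, H_{omega*k}(n) = 2^k * n.
2^5 = 32.
32 * 25 = 800

800


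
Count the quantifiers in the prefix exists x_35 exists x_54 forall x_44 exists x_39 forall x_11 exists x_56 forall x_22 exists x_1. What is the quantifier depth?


Quantifier prefix has 8 quantifier symbols.
Quantifier depth = 8

8


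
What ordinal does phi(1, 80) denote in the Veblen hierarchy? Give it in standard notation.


phi(1, 80):
phi(1, beta) = epsilon_beta (the beta-th epsilon number).
phi(1, 80) = epsilon_80

epsilon_80


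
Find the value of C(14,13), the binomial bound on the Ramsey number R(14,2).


R(14,2) <= C(14+2-2, 14-1) = C(14, 13)
C(14, 13) = 14! / (13! * 1!)
= 14

14


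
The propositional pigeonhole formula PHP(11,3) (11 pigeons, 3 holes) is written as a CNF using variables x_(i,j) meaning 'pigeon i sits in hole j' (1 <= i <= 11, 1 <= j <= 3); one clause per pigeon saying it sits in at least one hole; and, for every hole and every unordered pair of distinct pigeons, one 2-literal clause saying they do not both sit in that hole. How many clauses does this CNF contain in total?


PHP(11,3): 11 pigeons, 3 holes, 11*3 = 33 variables.
- pigeon clauses: one per pigeon -> 11 clauses
- hole clauses: 3 holes * C(11,2) = 3 * 55 -> 165 clauses
Total clauses = 11 + 165 = 176

176


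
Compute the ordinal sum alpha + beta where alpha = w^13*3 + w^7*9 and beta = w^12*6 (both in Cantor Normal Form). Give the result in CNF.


Ordinal addition (w^13*3 + w^7*9) + w^12*6:
alpha's leading term has exponent 13 > beta's exponent 12, so it survives.
alpha's tail term has exponent 7 < beta's exponent 12, so it is absorbed by beta.
In ordinal addition, any term followed by a strictly larger-exponent term is absorbed.
Result = w^13*3 + w^12*6

w^13*3 + w^12*6


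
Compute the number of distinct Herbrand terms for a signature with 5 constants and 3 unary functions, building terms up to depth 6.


Herbrand terms by depth:
Depth 0: 5 constants
Depth 1: 15 new terms (running total: 20)
Depth 2: 45 new terms (running total: 65)
Depth 3: 135 new terms (running total: 200)
Depth 4: 405 new terms (running total: 605)
Depth 5: 1215 new terms (running total: 1820)
Depth 6: 3645 new terms (running total: 5465)
Total distinct ground terms = 5465

5465


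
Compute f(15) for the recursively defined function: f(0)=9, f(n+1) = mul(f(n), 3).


f(0) = 9
f(1) = mul(f(0), 3) = mul(9, 3) = 27
f(2) = mul(f(1), 3) = mul(27, 3) = 81
f(3) = mul(f(2), 3) = mul(81, 3) = 243
f(4) = mul(f(3), 3) = mul(243, 3) = 729
f(5) = mul(f(4), 3) = mul(729, 3) = 2187
f(6) = mul(f(5), 3) = mul(2187, 3) = 6561
f(7) = mul(f(6), 3) = mul(6561, 3) = 19683
f(8) = mul(f(7), 3) = mul(19683, 3) = 59049
f(9) = mul(f(8), 3) = mul(59049, 3) = 177147
f(10) = mul(f(9), 3) = mul(177147, 3) = 531441
f(11) = mul(f(10), 3) = mul(531441, 3) = 1594323
f(12) = mul(f(11), 3) = mul(1594323, 3) = 4782969
f(13) = mul(f(12), 3) = mul(4782969, 3) = 14348907
f(14) = mul(f(13), 3) = mul(14348907, 3) = 43046721
f(15) = mul(f(14), 3) = mul(43046721, 3) = 129140163


129140163


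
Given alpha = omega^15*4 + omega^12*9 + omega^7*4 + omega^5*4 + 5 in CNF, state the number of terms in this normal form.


CNF: omega^15*4 + omega^12*9 + omega^7*4 + omega^5*4 + 5
Count the summands separated by '+':
  term 1: omega^15*4
  term 2: omega^12*9
  term 3: omega^7*4
  term 4: omega^5*4
  term 5: 5
Total terms = 5

5


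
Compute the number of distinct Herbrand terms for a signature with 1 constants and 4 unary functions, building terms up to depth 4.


Herbrand terms by depth:
Depth 0: 1 constants
Depth 1: 4 new terms (running total: 5)
Depth 2: 16 new terms (running total: 21)
Depth 3: 64 new terms (running total: 85)
Depth 4: 256 new terms (running total: 341)
Total distinct ground terms = 341

341


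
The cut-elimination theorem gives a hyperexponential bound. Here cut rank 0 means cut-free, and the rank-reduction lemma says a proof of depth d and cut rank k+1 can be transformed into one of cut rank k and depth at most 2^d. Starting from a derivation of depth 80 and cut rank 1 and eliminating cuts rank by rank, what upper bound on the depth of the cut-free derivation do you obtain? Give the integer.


Each rank reduction sends depth d to at most 2^d; cut rank r needs r reductions.
2_0(80) = 80
2_1(80) = 2^80 = 1208925819614629174706176
Cut-free depth bound = 1208925819614629174706176

1208925819614629174706176


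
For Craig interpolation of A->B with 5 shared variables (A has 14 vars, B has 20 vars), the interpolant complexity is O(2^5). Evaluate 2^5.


Shared atoms = 5
Craig interpolant size bound = 2^5
= 32

32


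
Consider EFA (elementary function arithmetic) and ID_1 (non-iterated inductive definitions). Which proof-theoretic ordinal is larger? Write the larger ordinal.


Proof-theoretic ordinal of EFA (elementary function arithmetic): omega^3
Proof-theoretic ordinal of ID_1 (non-iterated inductive definitions): psi_0(epsilon_{Omega+1})
Comparing: omega^3 < psi_0(epsilon_{Omega+1}).
The larger ordinal is psi_0(epsilon_{Omega+1}) (from ID_1 (non-iterated inductive definitions)).

psi_0(epsilon_{Omega+1})


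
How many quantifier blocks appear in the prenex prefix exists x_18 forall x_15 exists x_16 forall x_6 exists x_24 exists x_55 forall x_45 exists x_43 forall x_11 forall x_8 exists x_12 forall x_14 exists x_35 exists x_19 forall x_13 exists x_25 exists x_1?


Alternations = 12.
Blocks = alternations + 1 = 13

13


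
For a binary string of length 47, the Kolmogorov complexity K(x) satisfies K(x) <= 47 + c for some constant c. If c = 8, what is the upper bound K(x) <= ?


K(x) <= |x| + c = 47 + 8 = 55

55


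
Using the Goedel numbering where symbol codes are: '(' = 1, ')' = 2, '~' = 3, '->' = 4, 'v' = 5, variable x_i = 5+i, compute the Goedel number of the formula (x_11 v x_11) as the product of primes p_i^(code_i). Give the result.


Formula: (x_11 v x_11)
Symbol codes: [1, 16, 5, 16, 2]
Primes: [2, 3, 5, 7, 11]
p_1^1 = 2^1 = 2
p_2^16 = 3^16 = 43046721
p_3^5 = 5^5 = 3125
p_4^16 = 7^16 = 33232930569601
p_5^2 = 11^2 = 121
Product = 1081867571995501404542756250

1081867571995501404542756250


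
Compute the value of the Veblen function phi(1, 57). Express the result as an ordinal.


phi(1, 57):
phi(1, beta) = epsilon_beta (the beta-th epsilon number).
phi(1, 57) = epsilon_57

epsilon_57


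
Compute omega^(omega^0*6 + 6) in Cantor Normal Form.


omega^(omega^0*6 + 6):
omega^0 = 1, so the exponent is 6 + 6 = 12 (finite ordinal addition).
Result = omega^12, already a single CNF term.

omega^12


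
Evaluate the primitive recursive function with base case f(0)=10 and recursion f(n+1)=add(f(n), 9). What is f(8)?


f(0) = 10
f(1) = add(f(0), 9) = add(10, 9) = 19
f(2) = add(f(1), 9) = add(19, 9) = 28
f(3) = add(f(2), 9) = add(28, 9) = 37
f(4) = add(f(3), 9) = add(37, 9) = 46
f(5) = add(f(4), 9) = add(46, 9) = 55
f(6) = add(f(5), 9) = add(55, 9) = 64
f(7) = add(f(6), 9) = add(64, 9) = 73
f(8) = add(f(7), 9) = add(73, 9) = 82


82


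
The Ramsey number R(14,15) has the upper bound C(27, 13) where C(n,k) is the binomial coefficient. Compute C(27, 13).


R(14,15) <= C(14+15-2, 14-1) = C(27, 13)
C(27, 13) = 27! / (13! * 14!)
= 20058300

20058300


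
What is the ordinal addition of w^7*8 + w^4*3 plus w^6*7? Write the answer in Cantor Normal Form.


Ordinal addition (w^7*8 + w^4*3) + w^6*7:
alpha's leading term has exponent 7 > beta's exponent 6, so it survives.
alpha's tail term has exponent 4 < beta's exponent 6, so it is absorbed by beta.
In ordinal addition, any term followed by a strictly larger-exponent term is absorbed.
Result = w^7*8 + w^6*7

w^7*8 + w^6*7


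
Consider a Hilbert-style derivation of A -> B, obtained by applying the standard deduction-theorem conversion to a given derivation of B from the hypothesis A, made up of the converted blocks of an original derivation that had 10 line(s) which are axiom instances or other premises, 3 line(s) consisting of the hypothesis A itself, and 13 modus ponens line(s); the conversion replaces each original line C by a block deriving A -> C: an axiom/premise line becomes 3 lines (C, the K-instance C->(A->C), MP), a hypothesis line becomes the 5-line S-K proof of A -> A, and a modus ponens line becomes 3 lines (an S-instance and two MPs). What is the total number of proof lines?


Deduction-theorem conversion, block by block:
- 10 axiom/premise lines -> 3 lines each = 30
- 3 hypothesis lines -> 5 lines each (identity proof A->A) = 15
- 13 MP lines -> 3 lines each (S-instance, MP, MP) = 39
Total = 30 + 15 + 39 = 84 lines.

84


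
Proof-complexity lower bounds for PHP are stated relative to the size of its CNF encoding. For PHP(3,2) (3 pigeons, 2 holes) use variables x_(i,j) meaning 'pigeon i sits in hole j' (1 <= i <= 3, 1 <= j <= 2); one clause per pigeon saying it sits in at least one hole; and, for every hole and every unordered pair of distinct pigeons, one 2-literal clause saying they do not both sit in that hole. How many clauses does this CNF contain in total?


PHP(3,2): 3 pigeons, 2 holes, 3*2 = 6 variables.
- pigeon clauses: one per pigeon -> 3 clauses
- hole clauses: 2 holes * C(3,2) = 2 * 3 -> 6 clauses
Total clauses = 3 + 6 = 9

9


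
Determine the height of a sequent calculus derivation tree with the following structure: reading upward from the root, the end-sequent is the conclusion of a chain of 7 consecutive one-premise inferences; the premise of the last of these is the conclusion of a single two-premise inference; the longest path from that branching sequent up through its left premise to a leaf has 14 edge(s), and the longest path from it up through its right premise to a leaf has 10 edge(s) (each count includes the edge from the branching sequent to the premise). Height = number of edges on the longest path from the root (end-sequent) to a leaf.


Longest path through the left premise: 14 edges (measured from the branching sequent)
Longest path through the right premise: 10 edges
Height of the subtree rooted at the branching sequent: max(14, 10) = 14
The branching sequent sits 7 edges above the root (the chain of one-premise inferences), so height = 14 + 7 = 21

21


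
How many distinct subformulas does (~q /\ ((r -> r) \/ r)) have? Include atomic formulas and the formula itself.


Formula: (~q /\ ((r -> r) \/ r))
Subformulas found:
  1. q
  2. r
  3. ~q
  4. (r -> r)
  5. ((r -> r) \/ r)
  6. (~q /\ ((r -> r) \/ r))
Total distinct subformulas = 6

6


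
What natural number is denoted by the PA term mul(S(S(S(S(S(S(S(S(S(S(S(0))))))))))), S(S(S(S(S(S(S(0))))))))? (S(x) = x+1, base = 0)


mul(S^11(0), S^7(0)):
S^11(0) = 11
S^7(0) = 7
11 * 7 = 77

77


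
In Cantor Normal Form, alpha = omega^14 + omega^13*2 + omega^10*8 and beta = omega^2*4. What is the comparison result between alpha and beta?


Compare term by term from highest exponent:
alpha = omega^14 + omega^13*2 + omega^10*8
beta = omega^2*4
Term 1: alpha has omega^14*1, beta has omega^2*4
Term 2: alpha has omega^13*2, beta has omega^0*0
Term 3: alpha has omega^10*8, beta has omega^0*0
Result: alpha > beta

alpha > beta


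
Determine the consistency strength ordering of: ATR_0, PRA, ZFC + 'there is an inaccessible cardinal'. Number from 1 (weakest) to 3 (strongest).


Ordering by consistency strength:
1. PRA
2. ATR_0
3. ZFC + 'there is an inaccessible cardinal'


ATR_0=2, PRA=1, ZFC + 'there is an inaccessible cardinal'=3


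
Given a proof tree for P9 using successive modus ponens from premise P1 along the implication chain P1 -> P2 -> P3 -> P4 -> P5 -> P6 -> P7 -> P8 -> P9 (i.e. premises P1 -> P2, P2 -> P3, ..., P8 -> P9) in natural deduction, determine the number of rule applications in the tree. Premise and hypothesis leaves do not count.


We have a chain: P1 -> P2 -> P3 -> P4 -> P5 -> P6 -> P7 -> P8 -> P9.
Each modus ponens application produces the next variable.
The chain has 9 propositions, so 9-1 = 8 modus ponens steps.
Total inference nodes = 8

8


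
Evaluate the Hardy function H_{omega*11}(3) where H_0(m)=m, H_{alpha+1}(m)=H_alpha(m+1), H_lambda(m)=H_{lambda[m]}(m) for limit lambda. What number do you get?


H_{omega*11}(3):
For the Hardy hierarchy, H_{omega*k}(n) = 2^k * n.
2^11 = 2048.
2048 * 3 = 6144

6144


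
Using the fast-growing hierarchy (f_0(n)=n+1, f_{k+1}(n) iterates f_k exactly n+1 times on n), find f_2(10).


f_2(10) = f_1^11(10)
f_1(m) = 2m + 1.
Iterating: f_1^k(n) = 2^k*(n+1) - 1.
f_2(10) = 2^11*(10+1) - 1 = 2048*11 - 1 = 22527

22527


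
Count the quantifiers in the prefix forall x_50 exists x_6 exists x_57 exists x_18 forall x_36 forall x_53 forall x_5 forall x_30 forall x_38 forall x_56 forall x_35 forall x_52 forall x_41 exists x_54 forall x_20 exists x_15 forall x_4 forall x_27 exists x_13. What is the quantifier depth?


Quantifier prefix has 19 quantifier symbols.
Quantifier depth = 19

19


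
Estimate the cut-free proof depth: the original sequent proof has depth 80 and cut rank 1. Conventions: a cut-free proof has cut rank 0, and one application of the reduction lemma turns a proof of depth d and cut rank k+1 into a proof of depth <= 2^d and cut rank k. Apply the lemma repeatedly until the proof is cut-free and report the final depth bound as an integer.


Each rank reduction sends depth d to at most 2^d; cut rank r needs r reductions.
2_0(80) = 80
2_1(80) = 2^80 = 1208925819614629174706176
Cut-free depth bound = 1208925819614629174706176

1208925819614629174706176


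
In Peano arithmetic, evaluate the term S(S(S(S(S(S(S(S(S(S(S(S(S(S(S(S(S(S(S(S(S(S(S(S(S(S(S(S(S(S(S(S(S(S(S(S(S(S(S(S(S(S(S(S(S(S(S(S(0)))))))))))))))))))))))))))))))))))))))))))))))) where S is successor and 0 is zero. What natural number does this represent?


Counting successors applied to 0:
48 applications of S to 0 = 48

48


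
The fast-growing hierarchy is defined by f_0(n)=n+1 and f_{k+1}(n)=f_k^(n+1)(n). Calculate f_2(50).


f_2(50) = f_1^51(50)
f_1(m) = 2m + 1.
Iterating: f_1^k(n) = 2^k*(n+1) - 1.
f_2(50) = 2^51*(50+1) - 1 = 2251799813685248*51 - 1 = 114841790497947647

114841790497947647


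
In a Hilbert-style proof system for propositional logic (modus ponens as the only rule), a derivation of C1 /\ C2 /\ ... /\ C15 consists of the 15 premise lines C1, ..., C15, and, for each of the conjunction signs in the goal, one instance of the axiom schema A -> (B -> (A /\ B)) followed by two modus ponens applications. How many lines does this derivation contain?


Conjoining 15 premises:
- 15 premise lines
- the goal has 14 conjunction signs; each costs 1 axiom instance + 2 MP = 3 lines: 3 * 14 = 42
Total = 15 + 42 = 57 lines.

57


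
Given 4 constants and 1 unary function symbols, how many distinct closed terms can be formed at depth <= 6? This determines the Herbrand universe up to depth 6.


Herbrand terms by depth:
Depth 0: 4 constants
Depth 1: 4 new terms (running total: 8)
Depth 2: 4 new terms (running total: 12)
Depth 3: 4 new terms (running total: 16)
Depth 4: 4 new terms (running total: 20)
Depth 5: 4 new terms (running total: 24)
Depth 6: 4 new terms (running total: 28)
Total distinct ground terms = 28

28


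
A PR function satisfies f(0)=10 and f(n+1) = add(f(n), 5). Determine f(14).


f(0) = 10
f(1) = add(f(0), 5) = add(10, 5) = 15
f(2) = add(f(1), 5) = add(15, 5) = 20
f(3) = add(f(2), 5) = add(20, 5) = 25
f(4) = add(f(3), 5) = add(25, 5) = 30
f(5) = add(f(4), 5) = add(30, 5) = 35
f(6) = add(f(5), 5) = add(35, 5) = 40
f(7) = add(f(6), 5) = add(40, 5) = 45
f(8) = add(f(7), 5) = add(45, 5) = 50
f(9) = add(f(8), 5) = add(50, 5) = 55
f(10) = add(f(9), 5) = add(55, 5) = 60
f(11) = add(f(10), 5) = add(60, 5) = 65
f(12) = add(f(11), 5) = add(65, 5) = 70
f(13) = add(f(12), 5) = add(70, 5) = 75
f(14) = add(f(13), 5) = add(75, 5) = 80


80


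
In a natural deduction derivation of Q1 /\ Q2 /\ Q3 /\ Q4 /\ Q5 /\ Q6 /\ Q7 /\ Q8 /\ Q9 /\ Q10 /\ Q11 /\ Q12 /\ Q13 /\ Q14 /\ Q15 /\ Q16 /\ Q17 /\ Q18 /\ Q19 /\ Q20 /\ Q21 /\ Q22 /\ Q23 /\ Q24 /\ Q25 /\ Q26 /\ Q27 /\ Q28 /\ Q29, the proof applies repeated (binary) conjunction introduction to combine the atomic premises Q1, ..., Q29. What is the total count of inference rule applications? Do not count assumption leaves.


The target conjunction has 29 conjuncts, i.e. 28 binary /\ connectives.
Each conjunction-intro joins two pieces, so 29 atoms require 29-1 = 28 applications.
Total inference nodes = 28

28


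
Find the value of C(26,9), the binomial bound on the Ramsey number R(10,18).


R(10,18) <= C(10+18-2, 10-1) = C(26, 9)
C(26, 9) = 26! / (9! * 17!)
= 3124550

3124550
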